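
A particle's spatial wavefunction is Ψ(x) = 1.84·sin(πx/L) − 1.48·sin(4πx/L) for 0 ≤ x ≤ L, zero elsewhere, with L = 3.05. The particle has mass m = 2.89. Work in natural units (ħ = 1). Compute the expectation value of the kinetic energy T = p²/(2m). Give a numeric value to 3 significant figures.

T = −(ħ²/2m) d²/dx², so ⟨T⟩ = −(ħ²/2m) ∫ Ψ*·Ψ'' dx / ∫|Ψ|² dx; with m = 2.89.
d²/dx² sin(jπx/L) = −(jπ/L)²·sin(jπx/L); on 0 ≤ x ≤ L, ∫sin²(jπx/L) dx = L/2 and ∫sin(jπx/L)·sin(lπx/L) dx = 0 for j ≠ l, so only diagonal terms survive in ∫|Ψ|² and ∫Ψ·Ψ″; ∫Ψ·Ψ′ dx = [Ψ²/2] between the walls = 0.
State is unnormalized: ∫|Ψ|² dx = 8.5034, and ∫Ψ*·(−ħ²/2m · Ψ'') dx = 10.758, so ⟨T⟩ = 10.758 / 8.5034.
⟨T⟩ = 1.2652.

1.27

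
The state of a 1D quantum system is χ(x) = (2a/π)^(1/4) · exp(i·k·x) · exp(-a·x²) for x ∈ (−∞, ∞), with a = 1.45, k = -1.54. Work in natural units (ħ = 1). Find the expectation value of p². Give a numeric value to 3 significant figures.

p² χ = −ħ² d²χ/dx²; ⟨p²⟩ = −ħ² ∫ χ*·χ'' dx.
Gaussian moments: ∫x^(2j)·e^(−2ax²) dx = (2j−1)!!/(4a)^j · √(π/(2a)), odd powers integrate to 0; here √(π/(2a)) = 1.0408. Derivatives: χ′ = (ik − 2ax)·χ, χ″ = ((ik − 2ax)² − 2a)·χ; the odd-in-x pieces drop out.
⟨p²⟩ = 3.8216.

3.82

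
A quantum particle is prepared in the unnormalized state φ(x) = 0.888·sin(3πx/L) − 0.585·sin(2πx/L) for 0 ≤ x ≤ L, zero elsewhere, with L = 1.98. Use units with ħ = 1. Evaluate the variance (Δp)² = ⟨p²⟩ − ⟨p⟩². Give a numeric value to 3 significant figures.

Compute ⟨p⟩ and ⟨p²⟩ separately; (Δp)² = ⟨p²⟩ − ⟨p⟩².
d²/dx² sin(jπx/L) = −(jπ/L)²·sin(jπx/L); on 0 ≤ x ≤ L, ∫sin²(jπx/L) dx = L/2 and ∫sin(jπx/L)·sin(lπx/L) dx = 0 for j ≠ l, so only diagonal terms survive in ∫|φ|² and ∫φ·φ″; ∫φ·φ′ dx = [φ²/2] between the walls = 0.
Normalization: ∫|φ|² dx = 1.1195.
⟨p⟩ = 0.0000 and ⟨p²⟩ = 18.848.
(Δp)² = 18.848 − (0.0000)² = 18.848.

18.8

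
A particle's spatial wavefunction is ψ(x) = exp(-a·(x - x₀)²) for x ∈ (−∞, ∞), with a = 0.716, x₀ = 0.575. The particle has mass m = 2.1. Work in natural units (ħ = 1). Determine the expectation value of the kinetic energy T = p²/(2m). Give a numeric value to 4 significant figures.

0.1705

T = −(ħ²/2m) d²/dx², so ⟨T⟩ = −(ħ²/2m) ∫ ψ*·ψ'' dx / ∫|ψ|² dx; with m = 2.1.
Gaussian moments (u = x − x₀): ∫u^(2j)·e^(−2au²) du = (2j−1)!!/(4a)^j · √(π/(2a)), odd powers integrate to 0; here √(π/(2a)) = 1.4812. Derivatives: d/dx e^(−au²) = −2au·e^(−au²), d²/dx² e^(−au²) = (4a²u² − 2a)·e^(−au²).
State is unnormalized: ∫|ψ|² dx = 1.4812, and ∫ψ*·(−ħ²/2m · ψ'') dx = 0.25250, so ⟨T⟩ = 0.25250 / 1.4812.
⟨T⟩ = 0.17048.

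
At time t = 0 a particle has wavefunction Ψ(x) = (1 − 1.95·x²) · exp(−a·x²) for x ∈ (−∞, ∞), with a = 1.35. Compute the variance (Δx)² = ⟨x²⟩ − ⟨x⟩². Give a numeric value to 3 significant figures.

0.219

Compute ⟨x⟩ and ⟨x²⟩ separately, then (Δx)² = ⟨x²⟩ − ⟨x⟩².
Expand each integrand as polynomial × e^(−2ax²) and use ∫x^(2j)·e^(−2ax²) dx = (2j−1)!!/(4a)^j · √(π/(2a)), odd powers → 0; here √(π/(2a)) = 1.0787.
Normalization: ∫|Ψ|² dx = 0.72162.
⟨x⟩ = 0.0000 and ⟨x²⟩ = 0.21851.
(Δx)² = 0.21851 − (0.0000)² = 0.21851.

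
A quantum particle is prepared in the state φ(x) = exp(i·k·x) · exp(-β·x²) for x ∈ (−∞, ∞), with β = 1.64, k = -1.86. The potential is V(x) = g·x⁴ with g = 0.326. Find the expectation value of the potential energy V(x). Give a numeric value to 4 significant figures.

0.02273

⟨V⟩ = ∫ V(x)·|φ|² dx / ∫|φ|² dx.
Gaussian moments: ∫x^(2j)·e^(−2βx²) dx = (2j−1)!!/(4β)^j · √(π/(2β)), odd powers integrate to 0; here √(π/(2β)) = 0.97867.
State is unnormalized: ∫|φ|² dx = 0.97867, and ∫φ*·V(x)·φ dx = 0.022242, so ⟨V⟩ = 0.022242 / 0.97867.
⟨V⟩ = 0.022726.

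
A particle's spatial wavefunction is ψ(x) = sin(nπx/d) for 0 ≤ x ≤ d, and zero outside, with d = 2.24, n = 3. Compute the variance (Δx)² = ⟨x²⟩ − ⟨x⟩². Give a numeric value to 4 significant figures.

Compute ⟨x⟩ and ⟨x²⟩ separately, then (Δx)² = ⟨x²⟩ − ⟨x⟩².
With sin²θ = (1 − cos2θ)/2 on 0 ≤ x ≤ d: ∫sin²(nπx/d) dx = d/2, ∫x·sin²(nπx/d) dx = d²/4, ∫x²·sin²(nπx/d) dx = d³·(1/6 − 1/(4n²π²)); higher powers xᵏ the same way, integrating xᵏ·cos(2nπx/d) by parts.
Normalization: ∫|ψ|² dx = 1.1200.
⟨x⟩ = 1.1200 and ⟨x²⟩ = 1.6443.
(Δx)² = 1.6443 − (1.1200)² = 0.38989.

0.3899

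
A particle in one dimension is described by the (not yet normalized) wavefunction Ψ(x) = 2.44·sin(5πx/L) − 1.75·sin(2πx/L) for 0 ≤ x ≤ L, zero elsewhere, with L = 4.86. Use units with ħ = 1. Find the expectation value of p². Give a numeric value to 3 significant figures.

7.47

p² Ψ = −ħ² d²Ψ/dx²; ⟨p²⟩ = −ħ² ∫ Ψ*·Ψ'' dx / ∫|Ψ|² dx.
d²/dx² sin(jπx/L) = −(jπ/L)²·sin(jπx/L); on 0 ≤ x ≤ L, ∫sin²(jπx/L) dx = L/2 and ∫sin(jπx/L)·sin(lπx/L) dx = 0 for j ≠ l, so only diagonal terms survive in ∫|Ψ|² and ∫Ψ·Ψ″; ∫Ψ·Ψ′ dx = [Ψ²/2] between the walls = 0.
State is unnormalized: ∫|Ψ|² dx = 21.909, and ∫Ψ*·(−ħ² Ψ'') dx = 163.57, so ⟨p²⟩ = 163.57 / 21.909.
⟨p²⟩ = 7.4658.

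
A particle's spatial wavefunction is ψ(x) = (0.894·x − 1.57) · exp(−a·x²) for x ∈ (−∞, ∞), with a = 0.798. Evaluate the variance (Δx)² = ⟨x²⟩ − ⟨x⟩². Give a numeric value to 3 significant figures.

Compute ⟨x⟩ and ⟨x²⟩ separately, then (Δx)² = ⟨x²⟩ − ⟨x⟩².
Expand each integrand as polynomial × e^(−2ax²) and use ∫x^(2j)·e^(−2ax²) dx = (2j−1)!!/(4a)^j · √(π/(2a)), odd powers → 0; here √(π/(2a)) = 1.4030.
Normalization: ∫|ψ|² dx = 3.8096.
⟨x⟩ = -0.32388 and ⟨x²⟩ = 0.37106.
(Δx)² = 0.37106 − (-0.32388)² = 0.26616.

0.266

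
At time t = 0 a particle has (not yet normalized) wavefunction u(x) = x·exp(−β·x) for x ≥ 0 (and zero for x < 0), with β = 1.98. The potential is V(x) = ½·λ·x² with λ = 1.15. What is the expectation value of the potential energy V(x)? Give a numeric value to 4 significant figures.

0.4400

⟨V⟩ = ∫ V(x)·|u|² dx / ∫|u|² dx.
Every integrand reduces to terms xʲ·e^(−2βx) on [0, ∞); use ∫₀^∞ xʲ·e^(−2βx) dx = j!/(2β)^(j+1).
State is unnormalized: ∫|u|² dx = 0.032207, and ∫u*·V(x)·u dx = 0.014171, so ⟨V⟩ = 0.014171 / 0.032207.
⟨V⟩ = 0.44001.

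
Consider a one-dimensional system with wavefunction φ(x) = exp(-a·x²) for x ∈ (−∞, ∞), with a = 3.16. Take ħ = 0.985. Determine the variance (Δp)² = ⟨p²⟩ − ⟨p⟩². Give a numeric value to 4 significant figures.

Compute ⟨p⟩ and ⟨p²⟩ separately; (Δp)² = ⟨p²⟩ − ⟨p⟩².
Gaussian moments: ∫x^(2j)·e^(−2ax²) dx = (2j−1)!!/(4a)^j · √(π/(2a)), odd powers integrate to 0; here √(π/(2a)) = 0.70504. Derivatives: d/dx e^(−ax²) = −2ax·e^(−ax²), d²/dx² e^(−ax²) = (4a²x² − 2a)·e^(−ax²).
Normalization: ∫|φ|² dx = 0.70504.
⟨p⟩ = 0.0000 and ⟨p²⟩ = 3.0659.
(Δp)² = 3.0659 − (0.0000)² = 3.0659.

3.066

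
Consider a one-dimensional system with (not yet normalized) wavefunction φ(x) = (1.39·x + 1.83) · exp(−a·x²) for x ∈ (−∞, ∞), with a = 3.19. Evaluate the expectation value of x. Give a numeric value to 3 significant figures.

⟨x⟩ = ∫ x·|φ|² dx / ∫|φ|² dx (integrals over the domain).
Expand each integrand as polynomial × e^(−2ax²) and use ∫x^(2j)·e^(−2ax²) dx = (2j−1)!!/(4a)^j · √(π/(2a)), odd powers → 0; here √(π/(2a)) = 0.70172.
State is unnormalized: ∫|φ|² dx = 2.4562, and ∫φ*·x·φ dx = 0.27978, so ⟨x⟩ = 0.27978 / 2.4562.
⟨x⟩ = 0.11390.

0.114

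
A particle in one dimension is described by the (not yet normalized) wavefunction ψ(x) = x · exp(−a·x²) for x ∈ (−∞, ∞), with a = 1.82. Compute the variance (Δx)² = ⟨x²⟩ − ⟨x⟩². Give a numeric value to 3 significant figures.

Compute ⟨x⟩ and ⟨x²⟩ separately, then (Δx)² = ⟨x²⟩ − ⟨x⟩².
Expand each integrand as polynomial × e^(−2ax²) and use ∫x^(2j)·e^(−2ax²) dx = (2j−1)!!/(4a)^j · √(π/(2a)), odd powers → 0; here √(π/(2a)) = 0.92902.
Normalization: ∫|ψ|² dx = 0.12761.
⟨x⟩ = 0.0000 and ⟨x²⟩ = 0.41209.
(Δx)² = 0.41209 − (0.0000)² = 0.41209.

0.412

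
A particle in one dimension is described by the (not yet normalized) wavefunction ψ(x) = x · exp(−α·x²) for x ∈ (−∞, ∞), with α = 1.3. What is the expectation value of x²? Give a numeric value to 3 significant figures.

0.577

⟨x²⟩ = ∫ x²·|ψ|² dx / ∫|ψ|² dx (integrals over the domain).
Expand each integrand as polynomial × e^(−2αx²) and use ∫x^(2j)·e^(−2αx²) dx = (2j−1)!!/(4α)^j · √(π/(2α)), odd powers → 0; here √(π/(2α)) = 1.0992.
State is unnormalized: ∫|ψ|² dx = 0.21139, and ∫ψ*·x²·ψ dx = 0.12196, so ⟨x²⟩ = 0.12196 / 0.21139.
⟨x²⟩ = 0.57692.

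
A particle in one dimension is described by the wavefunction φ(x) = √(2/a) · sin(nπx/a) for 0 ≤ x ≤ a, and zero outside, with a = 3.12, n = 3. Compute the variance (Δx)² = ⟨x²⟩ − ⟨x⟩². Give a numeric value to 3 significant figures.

0.756

Compute ⟨x⟩ and ⟨x²⟩ separately, then (Δx)² = ⟨x²⟩ − ⟨x⟩².
With sin²θ = (1 − cos2θ)/2 on 0 ≤ x ≤ a: ∫sin²(nπx/a) dx = a/2, ∫x·sin²(nπx/a) dx = a²/4, ∫x²·sin²(nπx/a) dx = a³·(1/6 − 1/(4n²π²)); higher powers xᵏ the same way, integrating xᵏ·cos(2nπx/a) by parts.
⟨x⟩ = 1.5600 and ⟨x²⟩ = 3.1900.
(Δx)² = 3.1900 − (1.5600)² = 0.75641.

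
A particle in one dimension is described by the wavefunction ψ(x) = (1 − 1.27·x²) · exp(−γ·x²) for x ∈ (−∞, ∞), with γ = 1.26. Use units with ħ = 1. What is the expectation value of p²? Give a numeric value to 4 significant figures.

p² ψ = −ħ² d²ψ/dx²; ⟨p²⟩ = −ħ² ∫ ψ*·ψ'' dx / ∫|ψ|² dx.
Expand each integrand as polynomial × e^(−2γx²) and use ∫x^(2j)·e^(−2γx²) dx = (2j−1)!!/(4γ)^j · √(π/(2γ)), odd powers → 0; here √(π/(2γ)) = 1.1165. Differentiate with the product rule, d/dx e^(−γx²) = −2γx·e^(−γx²).
State is unnormalized: ∫|ψ|² dx = 0.76653, and ∫ψ*·(−ħ² ψ'') dx = 2.7411, so ⟨p²⟩ = 2.7411 / 0.76653.
⟨p²⟩ = 3.5761.

3.576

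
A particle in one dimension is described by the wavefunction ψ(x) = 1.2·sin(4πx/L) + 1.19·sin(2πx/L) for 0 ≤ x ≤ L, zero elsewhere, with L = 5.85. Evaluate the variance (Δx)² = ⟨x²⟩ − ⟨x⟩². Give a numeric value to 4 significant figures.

Compute ⟨x⟩ and ⟨x²⟩ separately, then (Δx)² = ⟨x²⟩ − ⟨x⟩².
On 0 ≤ x ≤ L (j ≠ l): ∫sin²(jπx/L) dx = L/2, ∫sin(jπx/L)·sin(lπx/L) dx = 0; diagonal moments ∫x·sin²(jπx/L) dx = L²/4, ∫x²·sin²(jπx/L) dx = L³·(1/6 − 1/(4j²π²)); cross terms ∫x·sin(jπx/L)·sin(lπx/L) dx = 0 for j + l even and −4jlL²/(π²(j² − l²)²) for j + l odd, ∫x²·sin(jπx/L)·sin(lπx/L) dx = (−1)^(j+l)·4jlL³/(π²(j² − l²)²); higher powers the same way via product-to-sum and parts.
Normalization: ∫|ψ|² dx = 8.3541.
⟨x⟩ = 2.9250 and ⟨x²⟩ = 12.679.
(Δx)² = 12.679 − (2.9250)² = 4.1234.

4.123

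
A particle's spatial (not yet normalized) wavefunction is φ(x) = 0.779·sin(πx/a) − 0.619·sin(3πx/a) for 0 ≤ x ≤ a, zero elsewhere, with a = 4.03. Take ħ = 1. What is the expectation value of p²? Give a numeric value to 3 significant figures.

2.49

p² φ = −ħ² d²φ/dx²; ⟨p²⟩ = −ħ² ∫ φ*·φ'' dx / ∫|φ|² dx.
d²/dx² sin(jπx/a) = −(jπ/a)²·sin(jπx/a); on 0 ≤ x ≤ a, ∫sin²(jπx/a) dx = a/2 and ∫sin(jπx/a)·sin(lπx/a) dx = 0 for j ≠ l, so only diagonal terms survive in ∫|φ|² and ∫φ·φ″; ∫φ·φ′ dx = [φ²/2] between the walls = 0.
State is unnormalized: ∫|φ|² dx = 1.9949, and ∫φ*·(−ħ² φ'') dx = 4.9658, so ⟨p²⟩ = 4.9658 / 1.9949.
⟨p²⟩ = 2.4893.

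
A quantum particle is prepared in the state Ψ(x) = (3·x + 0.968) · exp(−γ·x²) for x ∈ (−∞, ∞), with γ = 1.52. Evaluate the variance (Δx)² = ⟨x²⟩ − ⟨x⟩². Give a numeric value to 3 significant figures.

Compute ⟨x⟩ and ⟨x²⟩ separately, then (Δx)² = ⟨x²⟩ − ⟨x⟩².
Expand each integrand as polynomial × e^(−2γx²) and use ∫x^(2j)·e^(−2γx²) dx = (2j−1)!!/(4γ)^j · √(π/(2γ)), odd powers → 0; here √(π/(2γ)) = 1.0166.
Normalization: ∫|Ψ|² dx = 2.4573.
⟨x⟩ = 0.39518 and ⟨x²⟩ = 0.36591.
(Δx)² = 0.36591 − (0.39518)² = 0.20974.

0.210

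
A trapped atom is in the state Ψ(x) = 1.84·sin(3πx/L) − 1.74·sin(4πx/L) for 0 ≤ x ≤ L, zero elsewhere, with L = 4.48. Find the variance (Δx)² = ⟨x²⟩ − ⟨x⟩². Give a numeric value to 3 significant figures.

Compute ⟨x⟩ and ⟨x²⟩ separately, then (Δx)² = ⟨x²⟩ − ⟨x⟩².
On 0 ≤ x ≤ L (j ≠ l): ∫sin²(jπx/L) dx = L/2, ∫sin(jπx/L)·sin(lπx/L) dx = 0; diagonal moments ∫x·sin²(jπx/L) dx = L²/4, ∫x²·sin²(jπx/L) dx = L³·(1/6 − 1/(4j²π²)); cross terms ∫x·sin(jπx/L)·sin(lπx/L) dx = 0 for j + l even and −4jlL²/(π²(j² − l²)²) for j + l odd, ∫x²·sin(jπx/L)·sin(lπx/L) dx = (−1)^(j+l)·4jlL³/(π²(j² − l²)²); higher powers the same way via product-to-sum and parts.
Normalization: ∫|Ψ|² dx = 14.366.
⟨x⟩ = 3.1279 and ⟨x²⟩ = 10.578.
(Δx)² = 10.578 − (3.1279)² = 0.79448.

0.794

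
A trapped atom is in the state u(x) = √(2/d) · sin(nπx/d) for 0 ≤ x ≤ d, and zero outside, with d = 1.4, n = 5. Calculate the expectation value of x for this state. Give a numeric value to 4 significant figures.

⟨x⟩ = ∫ x·|u|² dx (integrals over the domain).
With sin²θ = (1 − cos2θ)/2 on 0 ≤ x ≤ d: ∫sin²(nπx/d) dx = d/2, ∫x·sin²(nπx/d) dx = d²/4, ∫x²·sin²(nπx/d) dx = d³·(1/6 − 1/(4n²π²)); higher powers xᵏ the same way, integrating xᵏ·cos(2nπx/d) by parts.
⟨x⟩ = 0.70000.

0.7000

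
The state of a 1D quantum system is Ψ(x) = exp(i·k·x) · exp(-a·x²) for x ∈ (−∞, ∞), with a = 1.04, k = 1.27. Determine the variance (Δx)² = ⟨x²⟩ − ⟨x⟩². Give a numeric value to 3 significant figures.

0.240

Compute ⟨x⟩ and ⟨x²⟩ separately, then (Δx)² = ⟨x²⟩ − ⟨x⟩².
Gaussian moments: ∫x^(2j)·e^(−2ax²) dx = (2j−1)!!/(4a)^j · √(π/(2a)), odd powers integrate to 0; here √(π/(2a)) = 1.2290.
Normalization: ∫|Ψ|² dx = 1.2290.
⟨x⟩ = 0.0000 and ⟨x²⟩ = 0.24038.
(Δx)² = 0.24038 − (0.0000)² = 0.24038.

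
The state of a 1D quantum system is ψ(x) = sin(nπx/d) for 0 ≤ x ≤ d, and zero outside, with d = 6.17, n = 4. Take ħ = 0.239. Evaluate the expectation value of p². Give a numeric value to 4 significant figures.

0.2369

p² ψ = −ħ² d²ψ/dx²; ⟨p²⟩ = −ħ² ∫ ψ*·ψ'' dx / ∫|ψ|² dx.
d/dx sin(nπx/d) = (nπ/d)·cos(nπx/d) and d²/dx² sin(nπx/d) = −(nπ/d)²·sin(nπx/d); on 0 ≤ x ≤ d, ∫sin²(nπx/d) dx = d/2 and ∫sin(nπx/d)·cos(nπx/d) dx = 0.
State is unnormalized: ∫|ψ|² dx = 3.0850, and ∫ψ*·(−ħ² ψ'') dx = 0.73097, so ⟨p²⟩ = 0.73097 / 3.0850.
⟨p²⟩ = 0.23694.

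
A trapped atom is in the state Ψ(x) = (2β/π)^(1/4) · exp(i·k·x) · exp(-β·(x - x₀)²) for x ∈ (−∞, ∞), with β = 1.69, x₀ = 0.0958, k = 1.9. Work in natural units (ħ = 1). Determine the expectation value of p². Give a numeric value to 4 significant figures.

5.300

p² Ψ = −ħ² d²Ψ/dx²; ⟨p²⟩ = −ħ² ∫ Ψ*·Ψ'' dx.
Gaussian moments (u = x − x₀): ∫u^(2j)·e^(−2βu²) du = (2j−1)!!/(4β)^j · √(π/(2β)), odd powers integrate to 0; here √(π/(2β)) = 0.96409. Derivatives: Ψ′ = (ik − 2βu)·Ψ, Ψ″ = ((ik − 2βu)² − 2β)·Ψ; the odd-in-u pieces drop out.
⟨p²⟩ = 5.3000.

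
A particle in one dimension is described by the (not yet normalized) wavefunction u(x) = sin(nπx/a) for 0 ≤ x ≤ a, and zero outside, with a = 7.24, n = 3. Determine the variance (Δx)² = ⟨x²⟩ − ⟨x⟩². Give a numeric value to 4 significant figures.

4.073

Compute ⟨x⟩ and ⟨x²⟩ separately, then (Δx)² = ⟨x²⟩ − ⟨x⟩².
With sin²θ = (1 − cos2θ)/2 on 0 ≤ x ≤ a: ∫sin²(nπx/a) dx = a/2, ∫x·sin²(nπx/a) dx = a²/4, ∫x²·sin²(nπx/a) dx = a³·(1/6 − 1/(4n²π²)); higher powers xᵏ the same way, integrating xᵏ·cos(2nπx/a) by parts.
Normalization: ∫|u|² dx = 3.6200.
⟨x⟩ = 3.6200 and ⟨x²⟩ = 17.177.
(Δx)² = 17.177 − (3.6200)² = 4.0731.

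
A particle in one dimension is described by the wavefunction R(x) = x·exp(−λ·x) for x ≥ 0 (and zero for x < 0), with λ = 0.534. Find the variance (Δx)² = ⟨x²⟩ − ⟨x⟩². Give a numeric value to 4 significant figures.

2.630

Compute ⟨x⟩ and ⟨x²⟩ separately, then (Δx)² = ⟨x²⟩ − ⟨x⟩².
Every integrand reduces to terms xʲ·e^(−2λx) on [0, ∞); use ∫₀^∞ xʲ·e^(−2λx) dx = j!/(2λ)^(j+1).
Normalization: ∫|R|² dx = 1.6418.
⟨x⟩ = 2.8090 and ⟨x²⟩ = 10.521.
(Δx)² = 10.521 − (2.8090)² = 2.6301.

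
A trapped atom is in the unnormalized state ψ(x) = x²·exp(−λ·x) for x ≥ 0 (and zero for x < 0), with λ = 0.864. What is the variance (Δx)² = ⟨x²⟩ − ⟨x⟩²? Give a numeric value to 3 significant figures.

Compute ⟨x⟩ and ⟨x²⟩ separately, then (Δx)² = ⟨x²⟩ − ⟨x⟩².
Every integrand reduces to terms xʲ·e^(−2λx) on [0, ∞); use ∫₀^∞ xʲ·e^(−2λx) dx = j!/(2λ)^(j+1).
Normalization: ∫|ψ|² dx = 1.5577.
⟨x⟩ = 2.8935 and ⟨x²⟩ = 10.047.
(Δx)² = 10.047 − (2.8935)² = 1.6745.

1.67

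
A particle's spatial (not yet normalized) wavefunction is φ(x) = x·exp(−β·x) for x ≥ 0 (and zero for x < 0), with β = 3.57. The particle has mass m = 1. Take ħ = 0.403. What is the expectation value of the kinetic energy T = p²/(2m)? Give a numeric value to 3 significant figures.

T = −(ħ²/2m) d²/dx², so ⟨T⟩ = −(ħ²/2m) ∫ φ*·φ'' dx / ∫|φ|² dx; with m = 1.
Differentiate x·exp(−β·x) with the product rule; every integrand then reduces to terms xʲ·e^(−2βx) on [0, ∞), with ∫₀^∞ xʲ·e^(−2βx) dx = j!/(2β)^(j+1).
State is unnormalized: ∫|φ|² dx = 0.0054946, and ∫φ*·(−ħ²/2m · φ'') dx = 0.0056866, so ⟨T⟩ = 0.0056866 / 0.0054946.
⟨T⟩ = 1.0349.

1.03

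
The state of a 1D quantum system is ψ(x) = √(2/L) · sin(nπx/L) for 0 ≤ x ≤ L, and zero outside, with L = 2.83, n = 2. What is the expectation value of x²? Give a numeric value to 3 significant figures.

2.57

⟨x²⟩ = ∫ x²·|ψ|² dx (integrals over the domain).
With sin²θ = (1 − cos2θ)/2 on 0 ≤ x ≤ L: ∫sin²(nπx/L) dx = L/2, ∫x·sin²(nπx/L) dx = L²/4, ∫x²·sin²(nπx/L) dx = L³·(1/6 − 1/(4n²π²)); higher powers xᵏ the same way, integrating xᵏ·cos(2nπx/L) by parts.
⟨x²⟩ = 2.5682.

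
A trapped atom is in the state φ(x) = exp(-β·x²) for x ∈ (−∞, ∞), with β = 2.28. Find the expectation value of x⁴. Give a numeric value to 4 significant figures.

0.03607

⟨x⁴⟩ = ∫ x⁴·|φ|² dx / ∫|φ|² dx (integrals over the domain).
Gaussian moments: ∫x^(2j)·e^(−2βx²) dx = (2j−1)!!/(4β)^j · √(π/(2β)), odd powers integrate to 0; here √(π/(2β)) = 0.83003.
State is unnormalized: ∫|φ|² dx = 0.83003, and ∫φ*·x⁴·φ dx = 0.029938, so ⟨x⁴⟩ = 0.029938 / 0.83003.
⟨x⁴⟩ = 0.036069.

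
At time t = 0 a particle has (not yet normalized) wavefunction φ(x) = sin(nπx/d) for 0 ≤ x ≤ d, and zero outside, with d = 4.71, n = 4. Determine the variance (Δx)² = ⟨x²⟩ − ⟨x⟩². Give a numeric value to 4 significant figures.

1.778

Compute ⟨x⟩ and ⟨x²⟩ separately, then (Δx)² = ⟨x²⟩ − ⟨x⟩².
With sin²θ = (1 − cos2θ)/2 on 0 ≤ x ≤ d: ∫sin²(nπx/d) dx = d/2, ∫x·sin²(nπx/d) dx = d²/4, ∫x²·sin²(nπx/d) dx = d³·(1/6 − 1/(4n²π²)); higher powers xᵏ the same way, integrating xᵏ·cos(2nπx/d) by parts.
Normalization: ∫|φ|² dx = 2.3550.
⟨x⟩ = 2.3550 and ⟨x²⟩ = 7.3245.
(Δx)² = 7.3245 − (2.3550)² = 1.7784.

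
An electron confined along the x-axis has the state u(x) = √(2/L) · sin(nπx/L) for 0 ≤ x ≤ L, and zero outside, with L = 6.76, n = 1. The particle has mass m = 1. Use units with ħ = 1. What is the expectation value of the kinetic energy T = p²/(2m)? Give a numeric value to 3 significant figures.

0.108

T = −(ħ²/2m) d²/dx², so ⟨T⟩ = −(ħ²/2m) ∫ u*·u'' dx; with m = 1.
d/dx sin(nπx/L) = (nπ/L)·cos(nπx/L) and d²/dx² sin(nπx/L) = −(nπ/L)²·sin(nπx/L); on 0 ≤ x ≤ L, ∫sin²(nπx/L) dx = L/2 and ∫sin(nπx/L)·cos(nπx/L) dx = 0.
⟨T⟩ = 0.10799.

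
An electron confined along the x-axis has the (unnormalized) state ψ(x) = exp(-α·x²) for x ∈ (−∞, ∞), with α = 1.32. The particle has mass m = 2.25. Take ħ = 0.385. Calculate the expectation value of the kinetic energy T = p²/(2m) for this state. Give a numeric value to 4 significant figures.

T = −(ħ²/2m) d²/dx², so ⟨T⟩ = −(ħ²/2m) ∫ ψ*·ψ'' dx / ∫|ψ|² dx; with m = 2.25.
Gaussian moments: ∫x^(2j)·e^(−2αx²) dx = (2j−1)!!/(4α)^j · √(π/(2α)), odd powers integrate to 0; here √(π/(2α)) = 1.0909. Derivatives: d/dx e^(−αx²) = −2αx·e^(−αx²), d²/dx² e^(−αx²) = (4α²x² − 2α)·e^(−αx²).
State is unnormalized: ∫|ψ|² dx = 1.0909, and ∫ψ*·(−ħ²/2m · ψ'') dx = 0.047430, so ⟨T⟩ = 0.047430 / 1.0909.
⟨T⟩ = 0.043479.

0.04348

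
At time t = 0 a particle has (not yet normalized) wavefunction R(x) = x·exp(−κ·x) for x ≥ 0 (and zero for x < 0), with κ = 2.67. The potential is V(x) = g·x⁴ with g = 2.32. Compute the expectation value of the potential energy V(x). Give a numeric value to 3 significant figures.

⟨V⟩ = ∫ V(x)·|R|² dx / ∫|R|² dx.
Every integrand reduces to terms xʲ·e^(−2κx) on [0, ∞); use ∫₀^∞ xʲ·e^(−2κx) dx = j!/(2κ)^(j+1).
State is unnormalized: ∫|R|² dx = 0.013134, and ∫R*·V(x)·R dx = 0.013491, so ⟨V⟩ = 0.013491 / 0.013134.
⟨V⟩ = 1.0271.

1.03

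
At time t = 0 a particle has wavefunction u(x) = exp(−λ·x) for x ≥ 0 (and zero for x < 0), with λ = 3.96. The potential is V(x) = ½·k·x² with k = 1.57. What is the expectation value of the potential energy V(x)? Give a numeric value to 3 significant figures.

0.0250

⟨V⟩ = ∫ V(x)·|u|² dx / ∫|u|² dx.
Every integrand reduces to terms xʲ·e^(−2λx) on [0, ∞); use ∫₀^∞ xʲ·e^(−2λx) dx = j!/(2λ)^(j+1).
State is unnormalized: ∫|u|² dx = 0.12626, and ∫u*·V(x)·u dx = 0.0031603, so ⟨V⟩ = 0.0031603 / 0.12626.
⟨V⟩ = 0.025029.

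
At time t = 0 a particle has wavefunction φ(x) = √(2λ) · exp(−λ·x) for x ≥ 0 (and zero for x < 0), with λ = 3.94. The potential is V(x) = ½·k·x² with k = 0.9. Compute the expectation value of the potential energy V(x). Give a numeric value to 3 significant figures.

0.0145

⟨V⟩ = ∫ V(x)·|φ|² dx.
Every integrand reduces to terms xʲ·e^(−2λx) on [0, ∞); use ∫₀^∞ xʲ·e^(−2λx) dx = j!/(2λ)^(j+1).
⟨V⟩ = 0.014494.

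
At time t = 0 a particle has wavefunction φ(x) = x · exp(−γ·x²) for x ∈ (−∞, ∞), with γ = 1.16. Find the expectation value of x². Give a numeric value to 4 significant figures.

⟨x²⟩ = ∫ x²·|φ|² dx / ∫|φ|² dx (integrals over the domain).
Expand each integrand as polynomial × e^(−2γx²) and use ∫x^(2j)·e^(−2γx²) dx = (2j−1)!!/(4γ)^j · √(π/(2γ)), odd powers → 0; here √(π/(2γ)) = 1.1637.
State is unnormalized: ∫|φ|² dx = 0.25079, and ∫φ*·x²·φ dx = 0.16215, so ⟨x²⟩ = 0.16215 / 0.25079.
⟨x²⟩ = 0.64655.

0.6466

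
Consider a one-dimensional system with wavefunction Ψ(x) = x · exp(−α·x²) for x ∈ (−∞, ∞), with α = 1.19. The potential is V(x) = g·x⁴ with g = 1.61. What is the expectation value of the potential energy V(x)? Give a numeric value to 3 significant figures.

1.07

⟨V⟩ = ∫ V(x)·|Ψ|² dx / ∫|Ψ|² dx.
Expand each integrand as polynomial × e^(−2αx²) and use ∫x^(2j)·e^(−2αx²) dx = (2j−1)!!/(4α)^j · √(π/(2α)), odd powers → 0; here √(π/(2α)) = 1.1489.
State is unnormalized: ∫|Ψ|² dx = 0.24137, and ∫Ψ*·V(x)·Ψ dx = 0.25727, so ⟨V⟩ = 0.25727 / 0.24137.
⟨V⟩ = 1.0659.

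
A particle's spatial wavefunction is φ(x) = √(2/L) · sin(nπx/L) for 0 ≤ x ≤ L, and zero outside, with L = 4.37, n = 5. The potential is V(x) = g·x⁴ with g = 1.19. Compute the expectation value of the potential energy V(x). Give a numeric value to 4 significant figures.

⟨V⟩ = ∫ V(x)·|φ|² dx.
With sin²θ = (1 − cos2θ)/2 on 0 ≤ x ≤ L: ∫sin²(nπx/L) dx = L/2, ∫x·sin²(nπx/L) dx = L²/4, ∫x²·sin²(nπx/L) dx = L³·(1/6 − 1/(4n²π²)); higher powers xᵏ the same way, integrating xᵏ·cos(2nπx/L) by parts.
⟨V⟩ = 85.048.

85.05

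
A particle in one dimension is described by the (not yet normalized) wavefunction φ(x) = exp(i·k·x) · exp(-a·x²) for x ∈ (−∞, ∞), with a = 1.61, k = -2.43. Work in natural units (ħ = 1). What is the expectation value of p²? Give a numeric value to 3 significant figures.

7.51

p² φ = −ħ² d²φ/dx²; ⟨p²⟩ = −ħ² ∫ φ*·φ'' dx / ∫|φ|² dx.
Gaussian moments: ∫x^(2j)·e^(−2ax²) dx = (2j−1)!!/(4a)^j · √(π/(2a)), odd powers integrate to 0; here √(π/(2a)) = 0.98775. Derivatives: φ′ = (ik − 2ax)·φ, φ″ = ((ik − 2ax)² − 2a)·φ; the odd-in-x pieces drop out.
State is unnormalized: ∫|φ|² dx = 0.98775, and ∫φ*·(−ħ² φ'') dx = 7.4228, so ⟨p²⟩ = 7.4228 / 0.98775.
⟨p²⟩ = 7.5149.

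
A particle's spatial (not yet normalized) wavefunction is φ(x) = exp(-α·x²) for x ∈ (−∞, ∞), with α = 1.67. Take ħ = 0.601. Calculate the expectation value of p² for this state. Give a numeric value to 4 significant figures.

0.6032

p² φ = −ħ² d²φ/dx²; ⟨p²⟩ = −ħ² ∫ φ*·φ'' dx / ∫|φ|² dx.
Gaussian moments: ∫x^(2j)·e^(−2αx²) dx = (2j−1)!!/(4α)^j · √(π/(2α)), odd powers integrate to 0; here √(π/(2α)) = 0.96984. Derivatives: d/dx e^(−αx²) = −2αx·e^(−αx²), d²/dx² e^(−αx²) = (4α²x² − 2α)·e^(−αx²).
State is unnormalized: ∫|φ|² dx = 0.96984, and ∫φ*·(−ħ² φ'') dx = 0.58502, so ⟨p²⟩ = 0.58502 / 0.96984.
⟨p²⟩ = 0.60321.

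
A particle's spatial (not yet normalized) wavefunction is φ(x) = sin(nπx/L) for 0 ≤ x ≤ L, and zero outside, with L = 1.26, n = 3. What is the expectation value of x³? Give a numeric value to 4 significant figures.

0.4832

⟨x³⟩ = ∫ x³·|φ|² dx / ∫|φ|² dx (integrals over the domain).
With sin²θ = (1 − cos2θ)/2 on 0 ≤ x ≤ L: ∫sin²(nπx/L) dx = L/2, ∫x·sin²(nπx/L) dx = L²/4, ∫x²·sin²(nπx/L) dx = L³·(1/6 − 1/(4n²π²)); higher powers xᵏ the same way, integrating xᵏ·cos(2nπx/L) by parts.
State is unnormalized: ∫|φ|² dx = 0.63000, and ∫φ*·x³·φ dx = 0.30442, so ⟨x³⟩ = 0.30442 / 0.63000.
⟨x³⟩ = 0.48320.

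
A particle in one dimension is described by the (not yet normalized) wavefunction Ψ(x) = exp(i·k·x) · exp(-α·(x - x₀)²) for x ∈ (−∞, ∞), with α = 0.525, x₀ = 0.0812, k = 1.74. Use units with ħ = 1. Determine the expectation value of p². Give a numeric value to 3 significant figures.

3.55

p² Ψ = −ħ² d²Ψ/dx²; ⟨p²⟩ = −ħ² ∫ Ψ*·Ψ'' dx / ∫|Ψ|² dx.
Gaussian moments (u = x − x₀): ∫u^(2j)·e^(−2αu²) du = (2j−1)!!/(4α)^j · √(π/(2α)), odd powers integrate to 0; here √(π/(2α)) = 1.7297. Derivatives: Ψ′ = (ik − 2αu)·Ψ, Ψ″ = ((ik − 2αu)² − 2α)·Ψ; the odd-in-u pieces drop out.
State is unnormalized: ∫|Ψ|² dx = 1.7297, and ∫Ψ*·(−ħ² Ψ'') dx = 6.1451, so ⟨p²⟩ = 6.1451 / 1.7297.
⟨p²⟩ = 3.5526.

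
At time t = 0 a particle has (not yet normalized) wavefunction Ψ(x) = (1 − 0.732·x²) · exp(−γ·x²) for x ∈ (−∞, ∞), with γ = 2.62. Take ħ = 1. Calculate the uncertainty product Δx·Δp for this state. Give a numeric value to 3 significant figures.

Δx = √(⟨x²⟩−⟨x⟩²), Δp = √(⟨p²⟩−⟨p⟩²).
Expand each integrand as polynomial × e^(−2γx²) and use ∫x^(2j)·e^(−2γx²) dx = (2j−1)!!/(4γ)^j · √(π/(2γ)), odd powers → 0; here √(π/(2γ)) = 0.77430. Differentiate with the product rule, d/dx e^(−γx²) = −2γx·e^(−γx²).
Normalization: ∫|Ψ|² dx = 0.67747.
⟨x⟩ = 0.0000, ⟨x²⟩ = 0.071335 ⇒ Δx = 0.26709.
⟨p⟩ = 0.0000, ⟨p²⟩ = 3.5151 ⇒ Δp = 1.8749.
Δx·Δp = 0.50075.

0.501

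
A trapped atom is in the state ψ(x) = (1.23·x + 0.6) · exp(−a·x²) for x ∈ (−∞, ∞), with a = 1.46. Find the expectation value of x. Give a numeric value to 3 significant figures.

⟨x⟩ = ∫ x·|ψ|² dx / ∫|ψ|² dx (integrals over the domain).
Expand each integrand as polynomial × e^(−2ax²) and use ∫x^(2j)·e^(−2ax²) dx = (2j−1)!!/(4a)^j · √(π/(2a)), odd powers → 0; here √(π/(2a)) = 1.0373.
State is unnormalized: ∫|ψ|² dx = 0.64212, and ∫ψ*·x·ψ dx = 0.26215, so ⟨x⟩ = 0.26215 / 0.64212.
⟨x⟩ = 0.40826.

0.408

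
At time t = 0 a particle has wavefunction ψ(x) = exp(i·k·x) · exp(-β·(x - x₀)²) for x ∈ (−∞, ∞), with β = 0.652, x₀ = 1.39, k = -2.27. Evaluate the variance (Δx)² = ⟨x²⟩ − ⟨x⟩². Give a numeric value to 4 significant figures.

Compute ⟨x⟩ and ⟨x²⟩ separately, then (Δx)² = ⟨x²⟩ − ⟨x⟩².
Gaussian moments (u = x − x₀): ∫u^(2j)·e^(−2βu²) du = (2j−1)!!/(4β)^j · √(π/(2β)), odd powers integrate to 0; here √(π/(2β)) = 1.5522.
Normalization: ∫|ψ|² dx = 1.5522.
⟨x⟩ = 1.3900 and ⟨x²⟩ = 2.3155.
(Δx)² = 2.3155 − (1.3900)² = 0.38344.

0.3834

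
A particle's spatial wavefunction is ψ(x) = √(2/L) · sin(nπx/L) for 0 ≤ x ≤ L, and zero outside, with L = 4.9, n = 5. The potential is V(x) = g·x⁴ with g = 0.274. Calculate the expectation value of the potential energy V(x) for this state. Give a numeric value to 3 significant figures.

⟨V⟩ = ∫ V(x)·|ψ|² dx.
With sin²θ = (1 − cos2θ)/2 on 0 ≤ x ≤ L: ∫sin²(nπx/L) dx = L/2, ∫x·sin²(nπx/L) dx = L²/4, ∫x²·sin²(nπx/L) dx = L³·(1/6 − 1/(4n²π²)); higher powers xᵏ the same way, integrating xᵏ·cos(2nπx/L) by parts.
⟨V⟩ = 30.955.

31.0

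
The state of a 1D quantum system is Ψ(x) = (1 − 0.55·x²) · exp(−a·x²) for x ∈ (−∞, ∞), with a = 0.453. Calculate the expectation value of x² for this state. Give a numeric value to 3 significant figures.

0.462

⟨x²⟩ = ∫ x²·|Ψ|² dx / ∫|Ψ|² dx (integrals over the domain).
Expand each integrand as polynomial × e^(−2ax²) and use ∫x^(2j)·e^(−2ax²) dx = (2j−1)!!/(4a)^j · √(π/(2a)), odd powers → 0; here √(π/(2a)) = 1.8621.
State is unnormalized: ∫|Ψ|² dx = 1.2464, and ∫Ψ*·x²·Ψ dx = 0.57630, so ⟨x²⟩ = 0.57630 / 1.2464.
⟨x²⟩ = 0.46238.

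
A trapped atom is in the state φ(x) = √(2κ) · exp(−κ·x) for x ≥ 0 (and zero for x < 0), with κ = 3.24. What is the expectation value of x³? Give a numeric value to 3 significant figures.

⟨x³⟩ = ∫ x³·|φ|² dx (integrals over the domain).
Every integrand reduces to terms xʲ·e^(−2κx) on [0, ∞); use ∫₀^∞ xʲ·e^(−2κx) dx = j!/(2κ)^(j+1).
⟨x³⟩ = 0.022051.

0.0221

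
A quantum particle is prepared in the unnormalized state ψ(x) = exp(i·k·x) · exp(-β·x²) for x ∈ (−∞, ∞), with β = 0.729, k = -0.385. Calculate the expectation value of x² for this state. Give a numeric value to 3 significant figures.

⟨x²⟩ = ∫ x²·|ψ|² dx / ∫|ψ|² dx (integrals over the domain).
Gaussian moments: ∫x^(2j)·e^(−2βx²) dx = (2j−1)!!/(4β)^j · √(π/(2β)), odd powers integrate to 0; here √(π/(2β)) = 1.4679.
State is unnormalized: ∫|ψ|² dx = 1.4679, and ∫ψ*·x²·ψ dx = 0.50339, so ⟨x²⟩ = 0.50339 / 1.4679.
⟨x²⟩ = 0.34294.

0.343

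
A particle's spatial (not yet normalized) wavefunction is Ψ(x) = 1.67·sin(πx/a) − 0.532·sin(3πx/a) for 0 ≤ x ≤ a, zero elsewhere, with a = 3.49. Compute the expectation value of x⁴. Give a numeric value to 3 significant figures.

12.7

⟨x⁴⟩ = ∫ x⁴·|Ψ|² dx / ∫|Ψ|² dx (integrals over the domain).
On 0 ≤ x ≤ a (j ≠ l): ∫sin²(jπx/a) dx = a/2, ∫sin(jπx/a)·sin(lπx/a) dx = 0; diagonal moments ∫x·sin²(jπx/a) dx = a²/4, ∫x²·sin²(jπx/a) dx = a³·(1/6 − 1/(4j²π²)); cross terms ∫x·sin(jπx/a)·sin(lπx/a) dx = 0 for j + l even and −4jla²/(π²(j² − l²)²) for j + l odd, ∫x²·sin(jπx/a)·sin(lπx/a) dx = (−1)^(j+l)·4jla³/(π²(j² − l²)²); higher powers the same way via product-to-sum and parts.
State is unnormalized: ∫|Ψ|² dx = 5.3605, and ∫Ψ*·x⁴·Ψ dx = 67.891, so ⟨x⁴⟩ = 67.891 / 5.3605.
⟨x⁴⟩ = 12.665.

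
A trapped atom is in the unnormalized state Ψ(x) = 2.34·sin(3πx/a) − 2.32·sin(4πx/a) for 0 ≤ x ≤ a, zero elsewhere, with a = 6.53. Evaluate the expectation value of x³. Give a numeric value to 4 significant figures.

⟨x³⟩ = ∫ x³·|Ψ|² dx / ∫|Ψ|² dx (integrals over the domain).
On 0 ≤ x ≤ a (j ≠ l): ∫sin²(jπx/a) dx = a/2, ∫sin(jπx/a)·sin(lπx/a) dx = 0; diagonal moments ∫x·sin²(jπx/a) dx = a²/4, ∫x²·sin²(jπx/a) dx = a³·(1/6 − 1/(4j²π²)); cross terms ∫x·sin(jπx/a)·sin(lπx/a) dx = 0 for j + l even and −4jla²/(π²(j² − l²)²) for j + l odd, ∫x²·sin(jπx/a)·sin(lπx/a) dx = (−1)^(j+l)·4jla³/(π²(j² − l²)²); higher powers the same way via product-to-sum and parts.
State is unnormalized: ∫|Ψ|² dx = 35.451, and ∫Ψ*·x³·Ψ dx = 4126.2, so ⟨x³⟩ = 4126.2 / 35.451.
⟨x³⟩ = 116.39.

116.4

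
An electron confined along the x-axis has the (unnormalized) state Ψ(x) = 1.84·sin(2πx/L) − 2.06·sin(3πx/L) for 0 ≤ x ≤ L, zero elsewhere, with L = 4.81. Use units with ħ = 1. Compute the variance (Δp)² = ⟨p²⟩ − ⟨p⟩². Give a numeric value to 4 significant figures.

2.893

Compute ⟨p⟩ and ⟨p²⟩ separately; (Δp)² = ⟨p²⟩ − ⟨p⟩².
d²/dx² sin(jπx/L) = −(jπ/L)²·sin(jπx/L); on 0 ≤ x ≤ L, ∫sin²(jπx/L) dx = L/2 and ∫sin(jπx/L)·sin(lπx/L) dx = 0 for j ≠ l, so only diagonal terms survive in ∫|Ψ|² and ∫Ψ·Ψ″; ∫Ψ·Ψ′ dx = [Ψ²/2] between the walls = 0.
Normalization: ∫|Ψ|² dx = 18.348.
⟨p⟩ = 0.0000 and ⟨p²⟩ = 2.8928.
(Δp)² = 2.8928 − (0.0000)² = 2.8928.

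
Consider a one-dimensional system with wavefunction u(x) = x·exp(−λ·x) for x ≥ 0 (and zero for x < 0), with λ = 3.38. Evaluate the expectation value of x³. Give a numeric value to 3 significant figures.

0.194

⟨x³⟩ = ∫ x³·|u|² dx / ∫|u|² dx (integrals over the domain).
Every integrand reduces to terms xʲ·e^(−2λx) on [0, ∞); use ∫₀^∞ xʲ·e^(−2λx) dx = j!/(2λ)^(j+1).
State is unnormalized: ∫|u|² dx = 0.0064743, and ∫u*·x³·u dx = 0.0012575, so ⟨x³⟩ = 0.0012575 / 0.0064743.
⟨x³⟩ = 0.19423.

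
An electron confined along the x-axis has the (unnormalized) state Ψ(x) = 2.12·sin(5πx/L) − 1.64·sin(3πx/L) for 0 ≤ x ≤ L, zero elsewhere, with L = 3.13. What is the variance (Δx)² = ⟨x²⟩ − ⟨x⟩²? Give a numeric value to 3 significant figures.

0.333

Compute ⟨x⟩ and ⟨x²⟩ separately, then (Δx)² = ⟨x²⟩ − ⟨x⟩².
On 0 ≤ x ≤ L (j ≠ l): ∫sin²(jπx/L) dx = L/2, ∫sin(jπx/L)·sin(lπx/L) dx = 0; diagonal moments ∫x·sin²(jπx/L) dx = L²/4, ∫x²·sin²(jπx/L) dx = L³·(1/6 − 1/(4j²π²)); cross terms ∫x·sin(jπx/L)·sin(lπx/L) dx = 0 for j + l even and −4jlL²/(π²(j² − l²)²) for j + l odd, ∫x²·sin(jπx/L)·sin(lπx/L) dx = (−1)^(j+l)·4jlL³/(π²(j² − l²)²); higher powers the same way via product-to-sum and parts.
Normalization: ∫|Ψ|² dx = 11.243.
⟨x⟩ = 1.5650 and ⟨x²⟩ = 2.7822.
(Δx)² = 2.7822 − (1.5650)² = 0.33297.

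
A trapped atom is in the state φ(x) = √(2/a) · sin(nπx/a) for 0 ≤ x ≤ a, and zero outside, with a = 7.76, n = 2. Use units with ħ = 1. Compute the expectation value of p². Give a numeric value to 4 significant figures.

p² φ = −ħ² d²φ/dx²; ⟨p²⟩ = −ħ² ∫ φ*·φ'' dx.
d/dx sin(nπx/a) = (nπ/a)·cos(nπx/a) and d²/dx² sin(nπx/a) = −(nπ/a)²·sin(nπx/a); on 0 ≤ x ≤ a, ∫sin²(nπx/a) dx = a/2 and ∫sin(nπx/a)·cos(nπx/a) dx = 0.
⟨p²⟩ = 0.65560.

0.6556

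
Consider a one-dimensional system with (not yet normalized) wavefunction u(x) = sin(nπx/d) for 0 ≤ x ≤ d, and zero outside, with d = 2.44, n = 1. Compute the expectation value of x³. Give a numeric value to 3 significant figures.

⟨x³⟩ = ∫ x³·|u|² dx / ∫|u|² dx (integrals over the domain).
With sin²θ = (1 − cos2θ)/2 on 0 ≤ x ≤ d: ∫sin²(nπx/d) dx = d/2, ∫x·sin²(nπx/d) dx = d²/4, ∫x²·sin²(nπx/d) dx = d³·(1/6 − 1/(4n²π²)); higher powers xᵏ the same way, integrating xᵏ·cos(2nπx/d) by parts.
State is unnormalized: ∫|u|² dx = 1.2200, and ∫u*·x³·u dx = 3.0839, so ⟨x³⟩ = 3.0839 / 1.2200.
⟨x³⟩ = 2.5278.

2.53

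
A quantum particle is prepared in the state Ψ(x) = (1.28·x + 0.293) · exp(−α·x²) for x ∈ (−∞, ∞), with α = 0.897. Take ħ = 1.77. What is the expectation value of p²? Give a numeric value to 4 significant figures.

7.541

p² Ψ = −ħ² d²Ψ/dx²; ⟨p²⟩ = −ħ² ∫ Ψ*·Ψ'' dx / ∫|Ψ|² dx.
Expand each integrand as polynomial × e^(−2αx²) and use ∫x^(2j)·e^(−2αx²) dx = (2j−1)!!/(4α)^j · √(π/(2α)), odd powers → 0; here √(π/(2α)) = 1.3233. Differentiate with the product rule, d/dx e^(−αx²) = −2αx·e^(−αx²).
State is unnormalized: ∫|Ψ|² dx = 0.71788, and ∫Ψ*·(−ħ² Ψ'') dx = 5.4136, so ⟨p²⟩ = 5.4136 / 0.71788.
⟨p²⟩ = 7.5412.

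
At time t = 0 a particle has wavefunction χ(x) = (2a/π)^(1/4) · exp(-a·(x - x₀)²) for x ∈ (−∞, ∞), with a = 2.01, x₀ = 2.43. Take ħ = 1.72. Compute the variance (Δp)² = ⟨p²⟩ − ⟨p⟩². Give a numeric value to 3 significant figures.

5.95

Compute ⟨p⟩ and ⟨p²⟩ separately; (Δp)² = ⟨p²⟩ − ⟨p⟩².
Gaussian moments (u = x − x₀): ∫u^(2j)·e^(−2au²) du = (2j−1)!!/(4a)^j · √(π/(2a)), odd powers integrate to 0; here √(π/(2a)) = 0.88402. Derivatives: d/dx e^(−au²) = −2au·e^(−au²), d²/dx² e^(−au²) = (4a²u² − 2a)·e^(−au²).
⟨p⟩ = 0.0000 and ⟨p²⟩ = 5.9464.
(Δp)² = 5.9464 − (0.0000)² = 5.9464.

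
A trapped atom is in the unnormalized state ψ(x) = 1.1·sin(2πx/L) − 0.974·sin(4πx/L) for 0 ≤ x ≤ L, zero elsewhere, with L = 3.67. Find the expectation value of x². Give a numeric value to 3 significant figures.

3.77

⟨x²⟩ = ∫ x²·|ψ|² dx / ∫|ψ|² dx (integrals over the domain).
On 0 ≤ x ≤ L (j ≠ l): ∫sin²(jπx/L) dx = L/2, ∫sin(jπx/L)·sin(lπx/L) dx = 0; diagonal moments ∫x·sin²(jπx/L) dx = L²/4, ∫x²·sin²(jπx/L) dx = L³·(1/6 − 1/(4j²π²)); cross terms ∫x·sin(jπx/L)·sin(lπx/L) dx = 0 for j + l even and −4jlL²/(π²(j² − l²)²) for j + l odd, ∫x²·sin(jπx/L)·sin(lπx/L) dx = (−1)^(j+l)·4jlL³/(π²(j² − l²)²); higher powers the same way via product-to-sum and parts.
State is unnormalized: ∫|ψ|² dx = 3.9612, and ∫ψ*·x²·ψ dx = 14.946, so ⟨x²⟩ = 14.946 / 3.9612.
⟨x²⟩ = 3.7732.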